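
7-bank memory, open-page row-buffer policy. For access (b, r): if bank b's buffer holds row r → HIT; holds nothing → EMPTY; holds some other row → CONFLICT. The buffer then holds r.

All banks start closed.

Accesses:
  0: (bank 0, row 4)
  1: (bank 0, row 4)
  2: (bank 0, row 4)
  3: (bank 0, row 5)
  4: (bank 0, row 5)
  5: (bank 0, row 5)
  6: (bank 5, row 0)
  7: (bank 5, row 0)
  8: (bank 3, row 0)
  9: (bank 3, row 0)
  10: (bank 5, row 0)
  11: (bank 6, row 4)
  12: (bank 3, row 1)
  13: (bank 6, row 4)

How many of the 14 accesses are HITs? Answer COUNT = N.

0: bank 0 row 4 — prev None → EMPTY
1: bank 0 row 4 — prev 4 → HIT
2: bank 0 row 4 — prev 4 → HIT
3: bank 0 row 5 — prev 4 → CONFLICT
4: bank 0 row 5 — prev 5 → HIT
5: bank 0 row 5 — prev 5 → HIT
6: bank 5 row 0 — prev None → EMPTY
7: bank 5 row 0 — prev 0 → HIT
8: bank 3 row 0 — prev None → EMPTY
9: bank 3 row 0 — prev 0 → HIT
10: bank 5 row 0 — prev 0 → HIT
11: bank 6 row 4 — prev None → EMPTY
12: bank 3 row 1 — prev 0 → CONFLICT
13: bank 6 row 4 — prev 4 → HIT

COUNT = 8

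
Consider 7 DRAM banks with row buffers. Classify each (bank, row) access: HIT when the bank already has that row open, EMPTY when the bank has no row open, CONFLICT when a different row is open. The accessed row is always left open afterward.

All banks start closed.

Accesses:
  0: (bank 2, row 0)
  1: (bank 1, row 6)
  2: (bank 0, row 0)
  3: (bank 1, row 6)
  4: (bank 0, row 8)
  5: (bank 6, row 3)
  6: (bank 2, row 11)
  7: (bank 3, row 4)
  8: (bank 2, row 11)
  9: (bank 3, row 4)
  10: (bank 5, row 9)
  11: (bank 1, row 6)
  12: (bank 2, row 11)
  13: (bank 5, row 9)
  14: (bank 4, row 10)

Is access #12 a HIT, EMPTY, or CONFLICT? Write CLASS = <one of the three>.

CLASS = HIT

step 0: bank2 None->0 [EMPTY]
step 1: bank1 None->6 [EMPTY]
step 2: bank0 None->0 [EMPTY]
step 3: bank1 6->6 [HIT]
step 4: bank0 0->8 [CONFLICT]
step 5: bank6 None->3 [EMPTY]
step 6: bank2 0->11 [CONFLICT]
step 7: bank3 None->4 [EMPTY]
step 8: bank2 11->11 [HIT]
step 9: bank3 4->4 [HIT]
step 10: bank5 None->9 [EMPTY]
step 11: bank1 6->6 [HIT]
step 12: bank2 11->11 [HIT]
step 13: bank5 9->9 [HIT]
step 14: bank4 None->10 [EMPTY]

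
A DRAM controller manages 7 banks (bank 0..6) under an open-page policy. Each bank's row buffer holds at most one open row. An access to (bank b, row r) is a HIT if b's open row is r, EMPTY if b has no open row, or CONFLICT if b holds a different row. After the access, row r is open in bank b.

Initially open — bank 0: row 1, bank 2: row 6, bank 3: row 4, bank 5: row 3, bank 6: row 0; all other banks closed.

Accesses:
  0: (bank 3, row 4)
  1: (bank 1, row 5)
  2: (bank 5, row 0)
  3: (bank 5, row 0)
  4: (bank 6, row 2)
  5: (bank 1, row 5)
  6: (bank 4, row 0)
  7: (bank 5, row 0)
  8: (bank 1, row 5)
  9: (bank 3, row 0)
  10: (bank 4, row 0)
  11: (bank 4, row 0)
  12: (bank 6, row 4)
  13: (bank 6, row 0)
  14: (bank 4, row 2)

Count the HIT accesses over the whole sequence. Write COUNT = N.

COUNT = 7

0: bank 3 row 4 — prev 4 → HIT
1: bank 1 row 5 — prev None → EMPTY
2: bank 5 row 0 — prev 3 → CONFLICT
3: bank 5 row 0 — prev 0 → HIT
4: bank 6 row 2 — prev 0 → CONFLICT
5: bank 1 row 5 — prev 5 → HIT
6: bank 4 row 0 — prev None → EMPTY
7: bank 5 row 0 — prev 0 → HIT
8: bank 1 row 5 — prev 5 → HIT
9: bank 3 row 0 — prev 4 → CONFLICT
10: bank 4 row 0 — prev 0 → HIT
11: bank 4 row 0 — prev 0 → HIT
12: bank 6 row 4 — prev 2 → CONFLICT
13: bank 6 row 0 — prev 4 → CONFLICT
14: bank 4 row 2 — prev 0 → CONFLICT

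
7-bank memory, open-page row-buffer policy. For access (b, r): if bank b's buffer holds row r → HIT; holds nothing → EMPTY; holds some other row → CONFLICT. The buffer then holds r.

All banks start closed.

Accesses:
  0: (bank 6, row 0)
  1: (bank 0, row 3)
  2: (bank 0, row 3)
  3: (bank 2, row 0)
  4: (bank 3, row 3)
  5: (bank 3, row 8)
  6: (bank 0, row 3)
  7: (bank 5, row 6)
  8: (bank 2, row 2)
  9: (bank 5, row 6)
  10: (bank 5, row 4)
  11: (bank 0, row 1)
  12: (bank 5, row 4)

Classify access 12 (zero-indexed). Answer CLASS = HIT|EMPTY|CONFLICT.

step 0: bank6 None->0 [EMPTY]
step 1: bank0 None->3 [EMPTY]
step 2: bank0 3->3 [HIT]
step 3: bank2 None->0 [EMPTY]
step 4: bank3 None->3 [EMPTY]
step 5: bank3 3->8 [CONFLICT]
step 6: bank0 3->3 [HIT]
step 7: bank5 None->6 [EMPTY]
step 8: bank2 0->2 [CONFLICT]
step 9: bank5 6->6 [HIT]
step 10: bank5 6->4 [CONFLICT]
step 11: bank0 3->1 [CONFLICT]
step 12: bank5 4->4 [HIT]

CLASS = HIT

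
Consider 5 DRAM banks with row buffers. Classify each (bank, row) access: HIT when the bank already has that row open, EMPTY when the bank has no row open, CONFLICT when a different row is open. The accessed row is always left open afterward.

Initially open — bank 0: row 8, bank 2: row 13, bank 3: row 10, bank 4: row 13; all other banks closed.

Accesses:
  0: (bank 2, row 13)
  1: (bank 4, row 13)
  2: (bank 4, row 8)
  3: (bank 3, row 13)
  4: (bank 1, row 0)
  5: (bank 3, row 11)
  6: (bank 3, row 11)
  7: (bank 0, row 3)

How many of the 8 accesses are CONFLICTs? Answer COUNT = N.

COUNT = 4

step 0: bank2 13->13 [HIT]
step 1: bank4 13->13 [HIT]
step 2: bank4 13->8 [CONFLICT]
step 3: bank3 10->13 [CONFLICT]
step 4: bank1 None->0 [EMPTY]
step 5: bank3 13->11 [CONFLICT]
step 6: bank3 11->11 [HIT]
step 7: bank0 8->3 [CONFLICT]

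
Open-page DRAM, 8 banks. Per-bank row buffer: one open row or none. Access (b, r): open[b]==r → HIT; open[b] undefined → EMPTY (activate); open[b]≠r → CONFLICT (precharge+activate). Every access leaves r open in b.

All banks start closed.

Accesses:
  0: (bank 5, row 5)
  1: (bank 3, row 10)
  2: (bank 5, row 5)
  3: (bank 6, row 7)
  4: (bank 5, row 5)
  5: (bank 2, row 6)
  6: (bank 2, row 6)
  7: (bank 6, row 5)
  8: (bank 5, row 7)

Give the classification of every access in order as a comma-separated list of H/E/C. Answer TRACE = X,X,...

TRACE = E,E,H,E,H,E,H,C,C

step 0: bank5 None->5 [EMPTY]
step 1: bank3 None->10 [EMPTY]
step 2: bank5 5->5 [HIT]
step 3: bank6 None->7 [EMPTY]
step 4: bank5 5->5 [HIT]
step 5: bank2 None->6 [EMPTY]
step 6: bank2 6->6 [HIT]
step 7: bank6 7->5 [CONFLICT]
step 8: bank5 5->7 [CONFLICT]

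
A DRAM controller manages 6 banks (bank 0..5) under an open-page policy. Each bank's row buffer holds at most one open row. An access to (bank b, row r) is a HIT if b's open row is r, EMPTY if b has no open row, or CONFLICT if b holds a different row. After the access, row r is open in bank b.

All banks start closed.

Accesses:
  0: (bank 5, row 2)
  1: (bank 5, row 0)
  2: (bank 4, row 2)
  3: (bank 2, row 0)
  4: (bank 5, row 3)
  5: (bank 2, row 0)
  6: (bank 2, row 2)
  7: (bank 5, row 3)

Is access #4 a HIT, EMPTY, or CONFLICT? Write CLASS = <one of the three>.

0: bank 5 row 2 — prev None → EMPTY
1: bank 5 row 0 — prev 2 → CONFLICT
2: bank 4 row 2 — prev None → EMPTY
3: bank 2 row 0 — prev None → EMPTY
4: bank 5 row 3 — prev 0 → CONFLICT
5: bank 2 row 0 — prev 0 → HIT
6: bank 2 row 2 — prev 0 → CONFLICT
7: bank 5 row 3 — prev 3 → HIT

CLASS = CONFLICT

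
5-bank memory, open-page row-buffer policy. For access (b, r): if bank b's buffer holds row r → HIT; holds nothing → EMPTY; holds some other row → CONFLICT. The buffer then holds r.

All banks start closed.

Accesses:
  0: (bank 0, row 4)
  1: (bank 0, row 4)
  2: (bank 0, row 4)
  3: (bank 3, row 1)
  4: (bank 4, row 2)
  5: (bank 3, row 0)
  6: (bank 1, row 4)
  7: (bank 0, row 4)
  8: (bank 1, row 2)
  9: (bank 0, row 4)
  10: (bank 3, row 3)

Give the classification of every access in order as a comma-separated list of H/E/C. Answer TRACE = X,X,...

#0 (0,4) E
#1 (0,4) H  (was 4)
#2 (0,4) H  (was 4)
#3 (3,1) E
#4 (4,2) E
#5 (3,0) C  (was 1)
#6 (1,4) E
#7 (0,4) H  (was 4)
#8 (1,2) C  (was 4)
#9 (0,4) H  (was 4)
#10 (3,3) C  (was 0)

TRACE = E,H,H,E,E,C,E,H,C,H,C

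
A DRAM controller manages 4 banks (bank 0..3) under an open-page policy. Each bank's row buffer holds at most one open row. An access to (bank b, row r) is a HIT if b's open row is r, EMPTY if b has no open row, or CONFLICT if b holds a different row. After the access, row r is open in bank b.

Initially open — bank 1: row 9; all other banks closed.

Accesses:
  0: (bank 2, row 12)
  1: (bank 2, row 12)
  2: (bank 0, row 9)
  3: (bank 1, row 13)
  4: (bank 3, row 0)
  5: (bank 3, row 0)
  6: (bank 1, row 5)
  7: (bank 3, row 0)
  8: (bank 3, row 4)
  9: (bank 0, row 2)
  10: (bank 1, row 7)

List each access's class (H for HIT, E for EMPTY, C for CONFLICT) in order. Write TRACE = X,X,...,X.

0: bank 2 row 12 — prev None → EMPTY
1: bank 2 row 12 — prev 12 → HIT
2: bank 0 row 9 — prev None → EMPTY
3: bank 1 row 13 — prev 9 → CONFLICT
4: bank 3 row 0 — prev None → EMPTY
5: bank 3 row 0 — prev 0 → HIT
6: bank 1 row 5 — prev 13 → CONFLICT
7: bank 3 row 0 — prev 0 → HIT
8: bank 3 row 4 — prev 0 → CONFLICT
9: bank 0 row 2 — prev 9 → CONFLICT
10: bank 1 row 7 — prev 5 → CONFLICT

TRACE = E,H,E,C,E,H,C,H,C,C,C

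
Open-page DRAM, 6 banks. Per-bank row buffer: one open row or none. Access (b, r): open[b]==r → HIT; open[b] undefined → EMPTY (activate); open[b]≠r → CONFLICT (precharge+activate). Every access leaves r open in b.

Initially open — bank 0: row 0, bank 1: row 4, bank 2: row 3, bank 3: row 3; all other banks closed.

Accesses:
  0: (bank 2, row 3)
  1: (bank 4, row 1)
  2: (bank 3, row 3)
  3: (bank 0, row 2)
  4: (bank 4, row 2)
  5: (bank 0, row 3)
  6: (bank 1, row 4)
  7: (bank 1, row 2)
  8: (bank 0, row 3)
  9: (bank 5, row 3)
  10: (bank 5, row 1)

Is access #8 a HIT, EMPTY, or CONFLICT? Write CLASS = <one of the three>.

0: bank 2 row 3 — prev 3 → HIT
1: bank 4 row 1 — prev None → EMPTY
2: bank 3 row 3 — prev 3 → HIT
3: bank 0 row 2 — prev 0 → CONFLICT
4: bank 4 row 2 — prev 1 → CONFLICT
5: bank 0 row 3 — prev 2 → CONFLICT
6: bank 1 row 4 — prev 4 → HIT
7: bank 1 row 2 — prev 4 → CONFLICT
8: bank 0 row 3 — prev 3 → HIT
9: bank 5 row 3 — prev None → EMPTY
10: bank 5 row 1 — prev 3 → CONFLICT

CLASS = HIT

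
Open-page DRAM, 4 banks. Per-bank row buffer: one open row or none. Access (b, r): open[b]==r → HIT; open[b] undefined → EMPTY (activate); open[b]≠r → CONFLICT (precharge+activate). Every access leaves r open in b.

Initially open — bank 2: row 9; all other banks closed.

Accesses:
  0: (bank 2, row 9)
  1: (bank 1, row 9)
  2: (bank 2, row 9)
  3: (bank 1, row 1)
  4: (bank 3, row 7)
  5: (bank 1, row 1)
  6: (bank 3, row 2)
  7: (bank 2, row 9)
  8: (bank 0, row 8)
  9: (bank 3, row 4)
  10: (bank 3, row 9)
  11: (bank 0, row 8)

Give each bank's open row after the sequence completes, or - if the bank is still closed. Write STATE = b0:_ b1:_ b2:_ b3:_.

STATE = b0:8 b1:1 b2:9 b3:9

#0 (2,9) H  (was 9)
#1 (1,9) E
#2 (2,9) H  (was 9)
#3 (1,1) C  (was 9)
#4 (3,7) E
#5 (1,1) H  (was 1)
#6 (3,2) C  (was 7)
#7 (2,9) H  (was 9)
#8 (0,8) E
#9 (3,4) C  (was 2)
#10 (3,9) C  (was 4)
#11 (0,8) H  (was 8)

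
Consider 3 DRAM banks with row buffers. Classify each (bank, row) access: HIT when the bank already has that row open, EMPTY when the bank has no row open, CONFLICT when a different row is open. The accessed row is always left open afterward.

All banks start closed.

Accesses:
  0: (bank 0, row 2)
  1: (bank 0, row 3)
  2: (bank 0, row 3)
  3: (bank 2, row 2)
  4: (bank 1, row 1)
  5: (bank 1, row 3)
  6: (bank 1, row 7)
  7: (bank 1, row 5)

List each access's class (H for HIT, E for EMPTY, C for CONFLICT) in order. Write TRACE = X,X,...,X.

step 0: bank0 None->2 [EMPTY]
step 1: bank0 2->3 [CONFLICT]
step 2: bank0 3->3 [HIT]
step 3: bank2 None->2 [EMPTY]
step 4: bank1 None->1 [EMPTY]
step 5: bank1 1->3 [CONFLICT]
step 6: bank1 3->7 [CONFLICT]
step 7: bank1 7->5 [CONFLICT]

TRACE = E,C,H,E,E,C,C,C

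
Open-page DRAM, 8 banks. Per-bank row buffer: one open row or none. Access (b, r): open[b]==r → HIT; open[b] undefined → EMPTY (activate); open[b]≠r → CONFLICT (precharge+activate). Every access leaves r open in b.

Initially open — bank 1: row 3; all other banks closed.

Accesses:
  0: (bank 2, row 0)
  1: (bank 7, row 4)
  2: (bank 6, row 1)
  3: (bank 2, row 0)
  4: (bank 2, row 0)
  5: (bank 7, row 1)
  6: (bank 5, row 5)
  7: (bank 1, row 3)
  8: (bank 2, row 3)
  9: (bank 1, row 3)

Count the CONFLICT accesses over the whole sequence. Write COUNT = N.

step 0: bank2 None->0 [EMPTY]
step 1: bank7 None->4 [EMPTY]
step 2: bank6 None->1 [EMPTY]
step 3: bank2 0->0 [HIT]
step 4: bank2 0->0 [HIT]
step 5: bank7 4->1 [CONFLICT]
step 6: bank5 None->5 [EMPTY]
step 7: bank1 3->3 [HIT]
step 8: bank2 0->3 [CONFLICT]
step 9: bank1 3->3 [HIT]

COUNT = 2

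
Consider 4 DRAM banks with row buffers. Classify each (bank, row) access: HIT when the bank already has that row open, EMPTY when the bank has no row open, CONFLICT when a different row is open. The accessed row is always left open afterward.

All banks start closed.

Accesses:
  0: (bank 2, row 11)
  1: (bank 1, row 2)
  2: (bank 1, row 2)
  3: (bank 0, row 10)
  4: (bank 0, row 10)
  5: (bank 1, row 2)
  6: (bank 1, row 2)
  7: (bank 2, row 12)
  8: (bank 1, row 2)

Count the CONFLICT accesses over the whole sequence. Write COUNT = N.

COUNT = 1

  [0] b2 r11: no row ⇒ E
  [1] b1 r2: no row ⇒ E
  [2] b1 r2: had r2 ⇒ H
  [3] b0 r10: no row ⇒ E
  [4] b0 r10: had r10 ⇒ H
  [5] b1 r2: had r2 ⇒ H
  [6] b1 r2: had r2 ⇒ H
  [7] b2 r12: had r11 ⇒ C
  [8] b1 r2: had r2 ⇒ H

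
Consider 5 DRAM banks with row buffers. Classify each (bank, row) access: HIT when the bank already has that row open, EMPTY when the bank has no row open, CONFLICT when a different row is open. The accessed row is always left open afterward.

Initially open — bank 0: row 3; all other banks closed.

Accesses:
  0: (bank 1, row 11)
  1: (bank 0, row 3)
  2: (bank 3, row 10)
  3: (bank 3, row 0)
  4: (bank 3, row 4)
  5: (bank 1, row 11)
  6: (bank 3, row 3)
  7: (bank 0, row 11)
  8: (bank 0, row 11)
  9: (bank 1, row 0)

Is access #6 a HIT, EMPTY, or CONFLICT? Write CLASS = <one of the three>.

CLASS = CONFLICT

0: bank 1 row 11 — prev None → EMPTY
1: bank 0 row 3 — prev 3 → HIT
2: bank 3 row 10 — prev None → EMPTY
3: bank 3 row 0 — prev 10 → CONFLICT
4: bank 3 row 4 — prev 0 → CONFLICT
5: bank 1 row 11 — prev 11 → HIT
6: bank 3 row 3 — prev 4 → CONFLICT
7: bank 0 row 11 — prev 3 → CONFLICT
8: bank 0 row 11 — prev 11 → HIT
9: bank 1 row 0 — prev 11 → CONFLICT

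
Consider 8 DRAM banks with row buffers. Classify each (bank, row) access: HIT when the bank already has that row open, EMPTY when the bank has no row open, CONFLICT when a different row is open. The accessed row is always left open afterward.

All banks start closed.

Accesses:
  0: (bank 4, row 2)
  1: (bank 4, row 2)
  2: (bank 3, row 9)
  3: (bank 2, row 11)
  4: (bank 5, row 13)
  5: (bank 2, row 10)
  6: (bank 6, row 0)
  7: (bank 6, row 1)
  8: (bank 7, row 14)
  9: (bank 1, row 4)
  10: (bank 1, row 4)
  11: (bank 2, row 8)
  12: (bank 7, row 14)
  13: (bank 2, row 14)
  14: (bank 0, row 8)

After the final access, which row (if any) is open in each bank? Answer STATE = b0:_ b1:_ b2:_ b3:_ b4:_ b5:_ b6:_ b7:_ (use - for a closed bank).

#0 (4,2) E
#1 (4,2) H  (was 2)
#2 (3,9) E
#3 (2,11) E
#4 (5,13) E
#5 (2,10) C  (was 11)
#6 (6,0) E
#7 (6,1) C  (was 0)
#8 (7,14) E
#9 (1,4) E
#10 (1,4) H  (was 4)
#11 (2,8) C  (was 10)
#12 (7,14) H  (was 14)
#13 (2,14) C  (was 8)
#14 (0,8) E

STATE = b0:8 b1:4 b2:14 b3:9 b4:2 b5:13 b6:1 b7:14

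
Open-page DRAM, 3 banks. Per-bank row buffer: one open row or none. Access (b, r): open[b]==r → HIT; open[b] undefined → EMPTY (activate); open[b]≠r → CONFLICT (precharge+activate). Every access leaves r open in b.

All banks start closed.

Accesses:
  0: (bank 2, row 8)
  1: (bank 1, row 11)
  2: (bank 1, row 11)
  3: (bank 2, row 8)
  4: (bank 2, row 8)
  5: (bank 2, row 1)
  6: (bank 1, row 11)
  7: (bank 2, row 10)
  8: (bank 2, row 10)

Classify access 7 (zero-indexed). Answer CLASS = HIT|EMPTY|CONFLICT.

0: bank 2 row 8 — prev None → EMPTY
1: bank 1 row 11 — prev None → EMPTY
2: bank 1 row 11 — prev 11 → HIT
3: bank 2 row 8 — prev 8 → HIT
4: bank 2 row 8 — prev 8 → HIT
5: bank 2 row 1 — prev 8 → CONFLICT
6: bank 1 row 11 — prev 11 → HIT
7: bank 2 row 10 — prev 1 → CONFLICT
8: bank 2 row 10 — prev 10 → HIT

CLASS = CONFLICT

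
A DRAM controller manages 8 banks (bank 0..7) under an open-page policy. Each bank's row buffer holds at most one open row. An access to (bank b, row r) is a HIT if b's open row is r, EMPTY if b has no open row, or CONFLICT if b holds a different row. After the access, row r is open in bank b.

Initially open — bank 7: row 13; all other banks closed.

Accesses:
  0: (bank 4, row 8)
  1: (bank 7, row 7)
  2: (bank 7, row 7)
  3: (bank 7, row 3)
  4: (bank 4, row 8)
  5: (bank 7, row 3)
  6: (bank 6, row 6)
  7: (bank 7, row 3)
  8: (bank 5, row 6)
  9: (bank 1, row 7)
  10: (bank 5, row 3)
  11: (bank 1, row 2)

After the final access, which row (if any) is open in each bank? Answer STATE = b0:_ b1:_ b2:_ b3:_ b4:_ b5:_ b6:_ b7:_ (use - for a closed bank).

STATE = b0:- b1:2 b2:- b3:- b4:8 b5:3 b6:6 b7:3

#0 (4,8) E
#1 (7,7) C  (was 13)
#2 (7,7) H  (was 7)
#3 (7,3) C  (was 7)
#4 (4,8) H  (was 8)
#5 (7,3) H  (was 3)
#6 (6,6) E
#7 (7,3) H  (was 3)
#8 (5,6) E
#9 (1,7) E
#10 (5,3) C  (was 6)
#11 (1,2) C  (was 7)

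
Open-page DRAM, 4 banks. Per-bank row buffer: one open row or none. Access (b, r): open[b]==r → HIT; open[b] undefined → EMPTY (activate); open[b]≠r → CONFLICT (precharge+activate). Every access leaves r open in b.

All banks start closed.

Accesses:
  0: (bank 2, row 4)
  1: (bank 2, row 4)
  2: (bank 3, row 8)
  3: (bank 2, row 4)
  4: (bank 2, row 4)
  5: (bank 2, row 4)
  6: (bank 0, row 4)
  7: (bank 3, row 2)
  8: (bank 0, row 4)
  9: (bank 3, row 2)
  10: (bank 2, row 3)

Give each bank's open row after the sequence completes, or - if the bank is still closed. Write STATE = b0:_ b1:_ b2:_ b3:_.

0: bank 2 row 4 — prev None → EMPTY
1: bank 2 row 4 — prev 4 → HIT
2: bank 3 row 8 — prev None → EMPTY
3: bank 2 row 4 — prev 4 → HIT
4: bank 2 row 4 — prev 4 → HIT
5: bank 2 row 4 — prev 4 → HIT
6: bank 0 row 4 — prev None → EMPTY
7: bank 3 row 2 — prev 8 → CONFLICT
8: bank 0 row 4 — prev 4 → HIT
9: bank 3 row 2 — prev 2 → HIT
10: bank 2 row 3 — prev 4 → CONFLICT

STATE = b0:4 b1:- b2:3 b3:2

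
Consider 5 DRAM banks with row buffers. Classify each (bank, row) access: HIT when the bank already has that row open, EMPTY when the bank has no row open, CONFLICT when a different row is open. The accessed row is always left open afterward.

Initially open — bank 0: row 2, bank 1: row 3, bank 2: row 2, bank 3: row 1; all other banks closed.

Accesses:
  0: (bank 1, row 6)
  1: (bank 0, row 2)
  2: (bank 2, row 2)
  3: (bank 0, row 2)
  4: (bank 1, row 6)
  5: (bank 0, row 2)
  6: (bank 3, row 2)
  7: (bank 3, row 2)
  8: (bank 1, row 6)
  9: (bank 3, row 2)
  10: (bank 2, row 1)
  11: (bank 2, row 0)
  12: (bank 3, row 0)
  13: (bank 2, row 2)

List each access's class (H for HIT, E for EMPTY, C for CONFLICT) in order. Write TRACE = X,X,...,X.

  [0] b1 r6: had r3 ⇒ C
  [1] b0 r2: had r2 ⇒ H
  [2] b2 r2: had r2 ⇒ H
  [3] b0 r2: had r2 ⇒ H
  [4] b1 r6: had r6 ⇒ H
  [5] b0 r2: had r2 ⇒ H
  [6] b3 r2: had r1 ⇒ C
  [7] b3 r2: had r2 ⇒ H
  [8] b1 r6: had r6 ⇒ H
  [9] b3 r2: had r2 ⇒ H
  [10] b2 r1: had r2 ⇒ C
  [11] b2 r0: had r1 ⇒ C
  [12] b3 r0: had r2 ⇒ C
  [13] b2 r2: had r0 ⇒ C

TRACE = C,H,H,H,H,H,C,H,H,H,C,C,C,C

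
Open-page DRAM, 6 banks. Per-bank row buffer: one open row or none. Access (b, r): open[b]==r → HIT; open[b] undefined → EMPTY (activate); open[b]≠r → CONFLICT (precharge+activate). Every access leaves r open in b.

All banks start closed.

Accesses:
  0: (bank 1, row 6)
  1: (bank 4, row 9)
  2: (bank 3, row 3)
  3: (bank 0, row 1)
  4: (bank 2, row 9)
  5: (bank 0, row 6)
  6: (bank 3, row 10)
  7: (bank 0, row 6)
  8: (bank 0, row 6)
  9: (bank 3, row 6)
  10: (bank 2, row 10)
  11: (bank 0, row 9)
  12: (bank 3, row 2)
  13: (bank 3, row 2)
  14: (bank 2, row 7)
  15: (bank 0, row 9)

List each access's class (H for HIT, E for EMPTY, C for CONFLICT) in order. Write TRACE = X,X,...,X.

  [0] b1 r6: no row ⇒ E
  [1] b4 r9: no row ⇒ E
  [2] b3 r3: no row ⇒ E
  [3] b0 r1: no row ⇒ E
  [4] b2 r9: no row ⇒ E
  [5] b0 r6: had r1 ⇒ C
  [6] b3 r10: had r3 ⇒ C
  [7] b0 r6: had r6 ⇒ H
  [8] b0 r6: had r6 ⇒ H
  [9] b3 r6: had r10 ⇒ C
  [10] b2 r10: had r9 ⇒ C
  [11] b0 r9: had r6 ⇒ C
  [12] b3 r2: had r6 ⇒ C
  [13] b3 r2: had r2 ⇒ H
  [14] b2 r7: had r10 ⇒ C
  [15] b0 r9: had r9 ⇒ H

TRACE = E,E,E,E,E,C,C,H,H,C,C,C,C,H,C,H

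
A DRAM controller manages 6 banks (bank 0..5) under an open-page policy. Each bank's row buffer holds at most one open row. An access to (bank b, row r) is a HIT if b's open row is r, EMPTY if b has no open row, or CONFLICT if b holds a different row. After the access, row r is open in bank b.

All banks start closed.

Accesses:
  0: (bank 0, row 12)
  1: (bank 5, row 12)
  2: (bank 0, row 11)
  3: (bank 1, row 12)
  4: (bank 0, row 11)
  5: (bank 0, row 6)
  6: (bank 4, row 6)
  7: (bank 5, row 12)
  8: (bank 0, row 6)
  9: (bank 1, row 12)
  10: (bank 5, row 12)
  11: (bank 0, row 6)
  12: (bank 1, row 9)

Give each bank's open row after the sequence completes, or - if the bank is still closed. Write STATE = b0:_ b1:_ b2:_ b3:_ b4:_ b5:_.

step 0: bank0 None->12 [EMPTY]
step 1: bank5 None->12 [EMPTY]
step 2: bank0 12->11 [CONFLICT]
step 3: bank1 None->12 [EMPTY]
step 4: bank0 11->11 [HIT]
step 5: bank0 11->6 [CONFLICT]
step 6: bank4 None->6 [EMPTY]
step 7: bank5 12->12 [HIT]
step 8: bank0 6->6 [HIT]
step 9: bank1 12->12 [HIT]
step 10: bank5 12->12 [HIT]
step 11: bank0 6->6 [HIT]
step 12: bank1 12->9 [CONFLICT]

STATE = b0:6 b1:9 b2:- b3:- b4:6 b5:12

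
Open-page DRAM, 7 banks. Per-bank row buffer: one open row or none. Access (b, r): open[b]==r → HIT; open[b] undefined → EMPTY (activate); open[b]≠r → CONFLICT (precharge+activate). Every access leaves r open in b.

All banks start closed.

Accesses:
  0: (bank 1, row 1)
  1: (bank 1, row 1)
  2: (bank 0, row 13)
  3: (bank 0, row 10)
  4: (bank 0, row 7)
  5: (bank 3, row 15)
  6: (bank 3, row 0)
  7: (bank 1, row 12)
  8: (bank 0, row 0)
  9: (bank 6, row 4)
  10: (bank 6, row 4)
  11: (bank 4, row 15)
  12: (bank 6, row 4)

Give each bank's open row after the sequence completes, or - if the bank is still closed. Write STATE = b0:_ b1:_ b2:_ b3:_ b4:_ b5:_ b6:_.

STATE = b0:0 b1:12 b2:- b3:0 b4:15 b5:- b6:4

  [0] b1 r1: no row ⇒ E
  [1] b1 r1: had r1 ⇒ H
  [2] b0 r13: no row ⇒ E
  [3] b0 r10: had r13 ⇒ C
  [4] b0 r7: had r10 ⇒ C
  [5] b3 r15: no row ⇒ E
  [6] b3 r0: had r15 ⇒ C
  [7] b1 r12: had r1 ⇒ C
  [8] b0 r0: had r7 ⇒ C
  [9] b6 r4: no row ⇒ E
  [10] b6 r4: had r4 ⇒ H
  [11] b4 r15: no row ⇒ E
  [12] b6 r4: had r4 ⇒ H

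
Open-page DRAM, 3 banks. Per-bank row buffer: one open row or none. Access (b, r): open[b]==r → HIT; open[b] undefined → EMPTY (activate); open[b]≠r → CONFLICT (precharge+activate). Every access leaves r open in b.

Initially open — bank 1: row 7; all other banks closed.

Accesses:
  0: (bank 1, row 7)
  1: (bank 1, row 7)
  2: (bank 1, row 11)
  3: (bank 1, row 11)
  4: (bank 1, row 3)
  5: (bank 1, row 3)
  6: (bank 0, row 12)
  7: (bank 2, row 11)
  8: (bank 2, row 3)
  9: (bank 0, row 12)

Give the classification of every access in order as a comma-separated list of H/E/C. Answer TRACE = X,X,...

#0 (1,7) H  (was 7)
#1 (1,7) H  (was 7)
#2 (1,11) C  (was 7)
#3 (1,11) H  (was 11)
#4 (1,3) C  (was 11)
#5 (1,3) H  (was 3)
#6 (0,12) E
#7 (2,11) E
#8 (2,3) C  (was 11)
#9 (0,12) H  (was 12)

TRACE = H,H,C,H,C,H,E,E,C,H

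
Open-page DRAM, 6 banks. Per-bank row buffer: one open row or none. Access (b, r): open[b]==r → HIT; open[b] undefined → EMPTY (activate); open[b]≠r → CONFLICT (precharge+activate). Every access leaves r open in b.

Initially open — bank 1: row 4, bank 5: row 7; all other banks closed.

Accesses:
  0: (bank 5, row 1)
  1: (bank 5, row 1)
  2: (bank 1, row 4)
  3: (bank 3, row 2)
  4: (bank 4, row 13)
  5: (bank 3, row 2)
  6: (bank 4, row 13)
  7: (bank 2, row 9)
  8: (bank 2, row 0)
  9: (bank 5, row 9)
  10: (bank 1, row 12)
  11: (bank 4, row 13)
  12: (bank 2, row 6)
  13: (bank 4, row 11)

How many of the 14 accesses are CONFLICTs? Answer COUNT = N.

  [0] b5 r1: had r7 ⇒ C
  [1] b5 r1: had r1 ⇒ H
  [2] b1 r4: had r4 ⇒ H
  [3] b3 r2: no row ⇒ E
  [4] b4 r13: no row ⇒ E
  [5] b3 r2: had r2 ⇒ H
  [6] b4 r13: had r13 ⇒ H
  [7] b2 r9: no row ⇒ E
  [8] b2 r0: had r9 ⇒ C
  [9] b5 r9: had r1 ⇒ C
  [10] b1 r12: had r4 ⇒ C
  [11] b4 r13: had r13 ⇒ H
  [12] b2 r6: had r0 ⇒ C
  [13] b4 r11: had r13 ⇒ C

COUNT = 6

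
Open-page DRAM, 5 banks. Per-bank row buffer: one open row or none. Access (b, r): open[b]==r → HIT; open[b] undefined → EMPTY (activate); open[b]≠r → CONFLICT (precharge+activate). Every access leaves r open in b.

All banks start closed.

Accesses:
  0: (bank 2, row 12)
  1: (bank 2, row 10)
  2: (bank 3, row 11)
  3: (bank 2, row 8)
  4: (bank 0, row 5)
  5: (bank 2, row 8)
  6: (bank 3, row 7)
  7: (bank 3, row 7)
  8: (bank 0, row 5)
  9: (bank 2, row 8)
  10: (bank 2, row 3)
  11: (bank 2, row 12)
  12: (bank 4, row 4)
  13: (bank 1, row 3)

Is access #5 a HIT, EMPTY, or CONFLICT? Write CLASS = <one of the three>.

#0 (2,12) E
#1 (2,10) C  (was 12)
#2 (3,11) E
#3 (2,8) C  (was 10)
#4 (0,5) E
#5 (2,8) H  (was 8)
#6 (3,7) C  (was 11)
#7 (3,7) H  (was 7)
#8 (0,5) H  (was 5)
#9 (2,8) H  (was 8)
#10 (2,3) C  (was 8)
#11 (2,12) C  (was 3)
#12 (4,4) E
#13 (1,3) E

CLASS = HIT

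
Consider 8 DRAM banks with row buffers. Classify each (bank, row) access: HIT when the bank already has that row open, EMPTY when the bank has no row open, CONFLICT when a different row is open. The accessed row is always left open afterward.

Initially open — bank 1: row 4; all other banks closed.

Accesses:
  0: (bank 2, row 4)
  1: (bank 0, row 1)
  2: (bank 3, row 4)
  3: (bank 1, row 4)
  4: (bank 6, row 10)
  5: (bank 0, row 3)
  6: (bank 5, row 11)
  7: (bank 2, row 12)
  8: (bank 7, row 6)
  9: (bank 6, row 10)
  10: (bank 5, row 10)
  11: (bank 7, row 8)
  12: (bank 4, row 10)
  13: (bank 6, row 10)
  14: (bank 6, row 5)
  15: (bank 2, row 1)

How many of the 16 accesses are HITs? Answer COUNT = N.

#0 (2,4) E
#1 (0,1) E
#2 (3,4) E
#3 (1,4) H  (was 4)
#4 (6,10) E
#5 (0,3) C  (was 1)
#6 (5,11) E
#7 (2,12) C  (was 4)
#8 (7,6) E
#9 (6,10) H  (was 10)
#10 (5,10) C  (was 11)
#11 (7,8) C  (was 6)
#12 (4,10) E
#13 (6,10) H  (was 10)
#14 (6,5) C  (was 10)
#15 (2,1) C  (was 12)

COUNT = 3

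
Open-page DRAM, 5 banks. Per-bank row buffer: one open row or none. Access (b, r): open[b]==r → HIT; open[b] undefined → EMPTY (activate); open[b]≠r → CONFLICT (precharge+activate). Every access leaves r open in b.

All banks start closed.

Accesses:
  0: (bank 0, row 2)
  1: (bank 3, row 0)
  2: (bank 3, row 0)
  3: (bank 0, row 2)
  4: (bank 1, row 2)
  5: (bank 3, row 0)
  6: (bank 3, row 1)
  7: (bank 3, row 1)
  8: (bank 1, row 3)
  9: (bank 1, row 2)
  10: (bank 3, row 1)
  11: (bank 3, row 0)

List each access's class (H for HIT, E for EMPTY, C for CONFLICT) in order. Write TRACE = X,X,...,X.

TRACE = E,E,H,H,E,H,C,H,C,C,H,C

0: bank 0 row 2 — prev None → EMPTY
1: bank 3 row 0 — prev None → EMPTY
2: bank 3 row 0 — prev 0 → HIT
3: bank 0 row 2 — prev 2 → HIT
4: bank 1 row 2 — prev None → EMPTY
5: bank 3 row 0 — prev 0 → HIT
6: bank 3 row 1 — prev 0 → CONFLICT
7: bank 3 row 1 — prev 1 → HIT
8: bank 1 row 3 — prev 2 → CONFLICT
9: bank 1 row 2 — prev 3 → CONFLICT
10: bank 3 row 1 — prev 1 → HIT
11: bank 3 row 0 — prev 1 → CONFLICT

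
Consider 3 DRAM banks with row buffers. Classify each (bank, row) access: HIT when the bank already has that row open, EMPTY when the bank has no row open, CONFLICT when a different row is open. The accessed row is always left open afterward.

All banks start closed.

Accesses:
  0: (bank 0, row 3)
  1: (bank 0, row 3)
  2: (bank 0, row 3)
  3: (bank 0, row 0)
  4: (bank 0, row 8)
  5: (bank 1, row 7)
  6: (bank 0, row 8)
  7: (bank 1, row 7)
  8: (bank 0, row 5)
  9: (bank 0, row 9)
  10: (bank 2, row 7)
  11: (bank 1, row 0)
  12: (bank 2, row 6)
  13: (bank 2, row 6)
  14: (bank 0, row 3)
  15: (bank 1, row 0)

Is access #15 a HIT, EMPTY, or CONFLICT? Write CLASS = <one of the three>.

  [0] b0 r3: no row ⇒ E
  [1] b0 r3: had r3 ⇒ H
  [2] b0 r3: had r3 ⇒ H
  [3] b0 r0: had r3 ⇒ C
  [4] b0 r8: had r0 ⇒ C
  [5] b1 r7: no row ⇒ E
  [6] b0 r8: had r8 ⇒ H
  [7] b1 r7: had r7 ⇒ H
  [8] b0 r5: had r8 ⇒ C
  [9] b0 r9: had r5 ⇒ C
  [10] b2 r7: no row ⇒ E
  [11] b1 r0: had r7 ⇒ C
  [12] b2 r6: had r7 ⇒ C
  [13] b2 r6: had r6 ⇒ H
  [14] b0 r3: had r9 ⇒ C
  [15] b1 r0: had r0 ⇒ H

CLASS = HIT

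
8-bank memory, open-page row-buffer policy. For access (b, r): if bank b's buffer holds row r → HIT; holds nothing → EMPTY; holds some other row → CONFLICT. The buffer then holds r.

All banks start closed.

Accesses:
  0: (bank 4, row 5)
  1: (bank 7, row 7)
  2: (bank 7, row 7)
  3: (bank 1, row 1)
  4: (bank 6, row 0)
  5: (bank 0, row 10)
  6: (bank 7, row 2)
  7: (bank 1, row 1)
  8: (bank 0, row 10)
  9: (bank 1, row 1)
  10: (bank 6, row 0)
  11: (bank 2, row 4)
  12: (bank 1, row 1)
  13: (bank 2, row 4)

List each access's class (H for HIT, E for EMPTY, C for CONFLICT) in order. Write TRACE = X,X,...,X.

TRACE = E,E,H,E,E,E,C,H,H,H,H,E,H,H

#0 (4,5) E
#1 (7,7) E
#2 (7,7) H  (was 7)
#3 (1,1) E
#4 (6,0) E
#5 (0,10) E
#6 (7,2) C  (was 7)
#7 (1,1) H  (was 1)
#8 (0,10) H  (was 10)
#9 (1,1) H  (was 1)
#10 (6,0) H  (was 0)
#11 (2,4) E
#12 (1,1) H  (was 1)
#13 (2,4) H  (was 4)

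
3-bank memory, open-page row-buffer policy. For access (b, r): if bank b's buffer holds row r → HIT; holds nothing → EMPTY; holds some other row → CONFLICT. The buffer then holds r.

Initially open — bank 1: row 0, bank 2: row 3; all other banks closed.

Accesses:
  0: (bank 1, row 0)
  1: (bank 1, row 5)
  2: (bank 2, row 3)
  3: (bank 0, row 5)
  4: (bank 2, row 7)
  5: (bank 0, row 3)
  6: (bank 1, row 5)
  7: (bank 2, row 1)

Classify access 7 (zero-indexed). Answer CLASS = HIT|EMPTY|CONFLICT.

CLASS = CONFLICT

step 0: bank1 0->0 [HIT]
step 1: bank1 0->5 [CONFLICT]
step 2: bank2 3->3 [HIT]
step 3: bank0 None->5 [EMPTY]
step 4: bank2 3->7 [CONFLICT]
step 5: bank0 5->3 [CONFLICT]
step 6: bank1 5->5 [HIT]
step 7: bank2 7->1 [CONFLICT]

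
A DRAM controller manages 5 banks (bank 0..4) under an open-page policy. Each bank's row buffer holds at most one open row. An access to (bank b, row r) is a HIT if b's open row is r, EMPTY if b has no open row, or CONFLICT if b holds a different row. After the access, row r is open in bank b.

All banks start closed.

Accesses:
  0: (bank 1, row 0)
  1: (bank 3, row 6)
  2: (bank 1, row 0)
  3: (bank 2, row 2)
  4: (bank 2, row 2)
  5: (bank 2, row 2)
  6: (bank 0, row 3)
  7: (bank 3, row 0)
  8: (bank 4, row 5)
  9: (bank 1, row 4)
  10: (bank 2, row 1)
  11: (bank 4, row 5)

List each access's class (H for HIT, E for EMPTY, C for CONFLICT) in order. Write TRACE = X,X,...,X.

TRACE = E,E,H,E,H,H,E,C,E,C,C,H

0: bank 1 row 0 — prev None → EMPTY
1: bank 3 row 6 — prev None → EMPTY
2: bank 1 row 0 — prev 0 → HIT
3: bank 2 row 2 — prev None → EMPTY
4: bank 2 row 2 — prev 2 → HIT
5: bank 2 row 2 — prev 2 → HIT
6: bank 0 row 3 — prev None → EMPTY
7: bank 3 row 0 — prev 6 → CONFLICT
8: bank 4 row 5 — prev None → EMPTY
9: bank 1 row 4 — prev 0 → CONFLICT
10: bank 2 row 1 — prev 2 → CONFLICT
11: bank 4 row 5 — prev 5 → HIT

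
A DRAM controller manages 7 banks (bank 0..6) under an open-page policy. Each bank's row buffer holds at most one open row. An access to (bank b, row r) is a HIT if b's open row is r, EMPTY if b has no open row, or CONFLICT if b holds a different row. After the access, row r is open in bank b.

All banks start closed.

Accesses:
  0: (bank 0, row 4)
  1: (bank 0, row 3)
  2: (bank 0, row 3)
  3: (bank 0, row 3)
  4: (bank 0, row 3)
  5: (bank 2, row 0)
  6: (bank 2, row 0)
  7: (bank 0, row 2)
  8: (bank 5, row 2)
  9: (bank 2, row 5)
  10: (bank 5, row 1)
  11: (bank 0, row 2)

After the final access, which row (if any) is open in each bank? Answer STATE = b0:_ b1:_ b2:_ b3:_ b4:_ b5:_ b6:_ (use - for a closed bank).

#0 (0,4) E
#1 (0,3) C  (was 4)
#2 (0,3) H  (was 3)
#3 (0,3) H  (was 3)
#4 (0,3) H  (was 3)
#5 (2,0) E
#6 (2,0) H  (was 0)
#7 (0,2) C  (was 3)
#8 (5,2) E
#9 (2,5) C  (was 0)
#10 (5,1) C  (was 2)
#11 (0,2) H  (was 2)

STATE = b0:2 b1:- b2:5 b3:- b4:- b5:1 b6:-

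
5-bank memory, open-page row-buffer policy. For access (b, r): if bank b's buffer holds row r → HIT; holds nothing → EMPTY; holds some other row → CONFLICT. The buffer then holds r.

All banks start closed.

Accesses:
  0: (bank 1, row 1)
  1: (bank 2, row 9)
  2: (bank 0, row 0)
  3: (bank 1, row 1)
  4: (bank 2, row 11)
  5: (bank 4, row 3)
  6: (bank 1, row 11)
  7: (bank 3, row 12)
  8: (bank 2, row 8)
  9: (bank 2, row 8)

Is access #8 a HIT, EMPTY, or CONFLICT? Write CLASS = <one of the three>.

CLASS = CONFLICT

#0 (1,1) E
#1 (2,9) E
#2 (0,0) E
#3 (1,1) H  (was 1)
#4 (2,11) C  (was 9)
#5 (4,3) E
#6 (1,11) C  (was 1)
#7 (3,12) E
#8 (2,8) C  (was 11)
#9 (2,8) H  (was 8)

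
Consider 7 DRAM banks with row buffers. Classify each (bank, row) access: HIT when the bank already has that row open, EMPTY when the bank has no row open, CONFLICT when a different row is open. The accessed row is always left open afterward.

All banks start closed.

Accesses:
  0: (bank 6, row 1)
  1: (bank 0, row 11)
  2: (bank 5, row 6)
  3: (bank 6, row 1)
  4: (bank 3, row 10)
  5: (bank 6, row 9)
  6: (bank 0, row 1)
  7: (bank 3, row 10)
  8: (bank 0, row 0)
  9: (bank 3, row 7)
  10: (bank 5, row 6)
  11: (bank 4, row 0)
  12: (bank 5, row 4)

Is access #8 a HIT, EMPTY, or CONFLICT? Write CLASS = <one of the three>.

0: bank 6 row 1 — prev None → EMPTY
1: bank 0 row 11 — prev None → EMPTY
2: bank 5 row 6 — prev None → EMPTY
3: bank 6 row 1 — prev 1 → HIT
4: bank 3 row 10 — prev None → EMPTY
5: bank 6 row 9 — prev 1 → CONFLICT
6: bank 0 row 1 — prev 11 → CONFLICT
7: bank 3 row 10 — prev 10 → HIT
8: bank 0 row 0 — prev 1 → CONFLICT
9: bank 3 row 7 — prev 10 → CONFLICT
10: bank 5 row 6 — prev 6 → HIT
11: bank 4 row 0 — prev None → EMPTY
12: bank 5 row 4 — prev 6 → CONFLICT

CLASS = CONFLICT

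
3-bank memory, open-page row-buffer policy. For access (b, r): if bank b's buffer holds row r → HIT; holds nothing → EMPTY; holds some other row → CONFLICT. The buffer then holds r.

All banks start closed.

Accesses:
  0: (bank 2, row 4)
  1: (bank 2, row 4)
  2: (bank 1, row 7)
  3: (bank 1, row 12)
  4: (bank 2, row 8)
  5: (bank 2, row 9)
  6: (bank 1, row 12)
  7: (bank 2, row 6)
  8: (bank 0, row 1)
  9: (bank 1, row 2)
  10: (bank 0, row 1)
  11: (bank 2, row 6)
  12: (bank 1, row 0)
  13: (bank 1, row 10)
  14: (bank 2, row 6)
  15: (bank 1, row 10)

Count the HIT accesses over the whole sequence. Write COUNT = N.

COUNT = 6

step 0: bank2 None->4 [EMPTY]
step 1: bank2 4->4 [HIT]
step 2: bank1 None->7 [EMPTY]
step 3: bank1 7->12 [CONFLICT]
step 4: bank2 4->8 [CONFLICT]
step 5: bank2 8->9 [CONFLICT]
step 6: bank1 12->12 [HIT]
step 7: bank2 9->6 [CONFLICT]
step 8: bank0 None->1 [EMPTY]
step 9: bank1 12->2 [CONFLICT]
step 10: bank0 1->1 [HIT]
step 11: bank2 6->6 [HIT]
step 12: bank1 2->0 [CONFLICT]
step 13: bank1 0->10 [CONFLICT]
step 14: bank2 6->6 [HIT]
step 15: bank1 10->10 [HIT]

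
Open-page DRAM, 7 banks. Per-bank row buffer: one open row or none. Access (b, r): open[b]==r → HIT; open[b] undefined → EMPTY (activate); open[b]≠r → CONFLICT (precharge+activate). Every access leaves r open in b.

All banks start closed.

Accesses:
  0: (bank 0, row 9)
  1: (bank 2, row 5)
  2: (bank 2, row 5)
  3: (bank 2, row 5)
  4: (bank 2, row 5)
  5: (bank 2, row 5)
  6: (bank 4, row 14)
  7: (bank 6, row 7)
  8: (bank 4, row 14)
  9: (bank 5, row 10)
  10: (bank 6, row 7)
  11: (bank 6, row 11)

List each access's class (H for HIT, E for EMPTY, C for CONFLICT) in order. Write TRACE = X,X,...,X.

  [0] b0 r9: no row ⇒ E
  [1] b2 r5: no row ⇒ E
  [2] b2 r5: had r5 ⇒ H
  [3] b2 r5: had r5 ⇒ H
  [4] b2 r5: had r5 ⇒ H
  [5] b2 r5: had r5 ⇒ H
  [6] b4 r14: no row ⇒ E
  [7] b6 r7: no row ⇒ E
  [8] b4 r14: had r14 ⇒ H
  [9] b5 r10: no row ⇒ E
  [10] b6 r7: had r7 ⇒ H
  [11] b6 r11: had r7 ⇒ C

TRACE = E,E,H,H,H,H,E,E,H,E,H,C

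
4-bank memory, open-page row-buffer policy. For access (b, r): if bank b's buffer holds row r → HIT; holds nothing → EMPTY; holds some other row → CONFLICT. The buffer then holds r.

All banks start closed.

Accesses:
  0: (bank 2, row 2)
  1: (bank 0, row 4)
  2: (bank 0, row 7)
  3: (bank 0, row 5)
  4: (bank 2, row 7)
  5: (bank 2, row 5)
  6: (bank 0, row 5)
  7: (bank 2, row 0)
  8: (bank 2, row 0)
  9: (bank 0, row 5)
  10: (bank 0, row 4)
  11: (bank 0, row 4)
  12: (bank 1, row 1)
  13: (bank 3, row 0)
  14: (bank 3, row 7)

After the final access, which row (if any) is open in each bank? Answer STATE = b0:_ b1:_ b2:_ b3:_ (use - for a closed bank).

#0 (2,2) E
#1 (0,4) E
#2 (0,7) C  (was 4)
#3 (0,5) C  (was 7)
#4 (2,7) C  (was 2)
#5 (2,5) C  (was 7)
#6 (0,5) H  (was 5)
#7 (2,0) C  (was 5)
#8 (2,0) H  (was 0)
#9 (0,5) H  (was 5)
#10 (0,4) C  (was 5)
#11 (0,4) H  (was 4)
#12 (1,1) E
#13 (3,0) E
#14 (3,7) C  (was 0)

STATE = b0:4 b1:1 b2:0 b3:7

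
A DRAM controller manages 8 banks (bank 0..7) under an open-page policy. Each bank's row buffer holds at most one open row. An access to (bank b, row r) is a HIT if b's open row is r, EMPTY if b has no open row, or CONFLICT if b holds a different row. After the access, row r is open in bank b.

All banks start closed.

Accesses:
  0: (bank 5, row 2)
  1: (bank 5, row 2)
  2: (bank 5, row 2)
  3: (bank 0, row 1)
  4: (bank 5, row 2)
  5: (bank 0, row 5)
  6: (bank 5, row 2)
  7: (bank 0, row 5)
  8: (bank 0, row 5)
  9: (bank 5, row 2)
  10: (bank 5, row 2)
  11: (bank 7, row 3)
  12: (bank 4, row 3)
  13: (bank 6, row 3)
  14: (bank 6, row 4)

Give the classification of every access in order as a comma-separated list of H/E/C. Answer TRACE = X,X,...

0: bank 5 row 2 — prev None → EMPTY
1: bank 5 row 2 — prev 2 → HIT
2: bank 5 row 2 — prev 2 → HIT
3: bank 0 row 1 — prev None → EMPTY
4: bank 5 row 2 — prev 2 → HIT
5: bank 0 row 5 — prev 1 → CONFLICT
6: bank 5 row 2 — prev 2 → HIT
7: bank 0 row 5 — prev 5 → HIT
8: bank 0 row 5 — prev 5 → HIT
9: bank 5 row 2 — prev 2 → HIT
10: bank 5 row 2 — prev 2 → HIT
11: bank 7 row 3 — prev None → EMPTY
12: bank 4 row 3 — prev None → EMPTY
13: bank 6 row 3 — prev None → EMPTY
14: bank 6 row 4 — prev 3 → CONFLICT

TRACE = E,H,H,E,H,C,H,H,H,H,H,E,E,E,C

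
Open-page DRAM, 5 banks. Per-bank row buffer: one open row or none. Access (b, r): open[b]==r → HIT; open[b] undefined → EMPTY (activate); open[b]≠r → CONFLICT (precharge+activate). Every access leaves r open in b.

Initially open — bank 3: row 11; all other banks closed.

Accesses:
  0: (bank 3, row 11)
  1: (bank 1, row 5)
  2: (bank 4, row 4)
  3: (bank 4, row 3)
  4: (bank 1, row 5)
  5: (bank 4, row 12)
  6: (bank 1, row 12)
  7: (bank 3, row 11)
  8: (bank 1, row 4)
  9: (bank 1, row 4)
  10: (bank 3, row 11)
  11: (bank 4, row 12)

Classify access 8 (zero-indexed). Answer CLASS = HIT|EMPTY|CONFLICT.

0: bank 3 row 11 — prev 11 → HIT
1: bank 1 row 5 — prev None → EMPTY
2: bank 4 row 4 — prev None → EMPTY
3: bank 4 row 3 — prev 4 → CONFLICT
4: bank 1 row 5 — prev 5 → HIT
5: bank 4 row 12 — prev 3 → CONFLICT
6: bank 1 row 12 — prev 5 → CONFLICT
7: bank 3 row 11 — prev 11 → HIT
8: bank 1 row 4 — prev 12 → CONFLICT
9: bank 1 row 4 — prev 4 → HIT
10: bank 3 row 11 — prev 11 → HIT
11: bank 4 row 12 — prev 12 → HIT

CLASS = CONFLICT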